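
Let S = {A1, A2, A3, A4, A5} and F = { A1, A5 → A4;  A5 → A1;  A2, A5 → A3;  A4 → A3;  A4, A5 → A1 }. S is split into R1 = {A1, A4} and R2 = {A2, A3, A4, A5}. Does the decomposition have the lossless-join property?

Common attributes: R1 ∩ R2 = {A4}.
Closure of {A4}: A4 → A3 applies, adding A3. So (A4)⁺ = {A3, A4}.
The closure contains neither all of R1 = {A1, A4} nor all of R2 = {A2, A3, A4, A5}, so the common attributes are not a superkey of either fragment. The join is lossy.

No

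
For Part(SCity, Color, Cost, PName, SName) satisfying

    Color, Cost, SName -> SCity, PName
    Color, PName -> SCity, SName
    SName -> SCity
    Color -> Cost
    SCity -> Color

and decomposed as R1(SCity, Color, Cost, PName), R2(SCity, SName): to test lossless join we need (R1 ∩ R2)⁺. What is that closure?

R1 ∩ R2 = {SCity}.
SCity → Color applies, adding Color
Color → Cost applies, adding Cost
Closure: {SCity, Color, Cost}.

SCity, Color, Cost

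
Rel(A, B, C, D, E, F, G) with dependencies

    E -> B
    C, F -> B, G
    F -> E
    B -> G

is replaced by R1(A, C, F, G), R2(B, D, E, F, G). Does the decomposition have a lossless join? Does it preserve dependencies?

Lossless test: (F, G)⁺ = {B, E, F, G}, which is a superkey of neither fragment — lossy.
Dependency preservation: C, F → B, G is not contained in any single fragment, but the restricted closure of its left-hand side across the fragments still reaches the right-hand side; the remaining FDs each lie inside some fragment. All dependencies are preserved.

lossy but dependency-preserving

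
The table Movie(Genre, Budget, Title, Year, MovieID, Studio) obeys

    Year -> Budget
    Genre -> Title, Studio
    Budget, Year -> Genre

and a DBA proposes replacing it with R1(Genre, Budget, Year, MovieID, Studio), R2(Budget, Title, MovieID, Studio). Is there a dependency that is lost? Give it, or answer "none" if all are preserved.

Genre -> Title, Studio

Check Genre → Title, Studio: no single fragment contains all of {Genre, Title, Studio}, and the restricted closure of {Genre} across the fragments never reaches {Title, Studio}.
Year → Budget is preserved.
Budget, Year → Genre is preserved.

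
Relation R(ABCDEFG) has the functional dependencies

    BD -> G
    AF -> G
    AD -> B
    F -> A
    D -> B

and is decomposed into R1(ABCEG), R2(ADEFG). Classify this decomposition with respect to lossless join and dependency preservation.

lossy and not dependency-preserving

Lossless test: (AEG)⁺ = {AEG}, which is a superkey of neither fragment — lossy.
Dependency preservation: the restricted closure of {AD} across the fragments never reaches {B}, so AD → B cannot be enforced without a join — not preserved.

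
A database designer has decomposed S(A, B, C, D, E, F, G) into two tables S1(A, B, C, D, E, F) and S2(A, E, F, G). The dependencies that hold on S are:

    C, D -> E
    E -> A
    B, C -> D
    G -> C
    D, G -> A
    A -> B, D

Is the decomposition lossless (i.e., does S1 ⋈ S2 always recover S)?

No

Common attributes: S1 ∩ S2 = {A, E, F}.
Closure of {A, E, F}: A → B, D applies, adding B, D. So (A, E, F)⁺ = {A, B, D, E, F}.
The closure contains neither all of S1 = {A, B, C, D, E, F} nor all of S2 = {A, E, F, G}, so the common attributes are not a superkey of either fragment. The join is lossy.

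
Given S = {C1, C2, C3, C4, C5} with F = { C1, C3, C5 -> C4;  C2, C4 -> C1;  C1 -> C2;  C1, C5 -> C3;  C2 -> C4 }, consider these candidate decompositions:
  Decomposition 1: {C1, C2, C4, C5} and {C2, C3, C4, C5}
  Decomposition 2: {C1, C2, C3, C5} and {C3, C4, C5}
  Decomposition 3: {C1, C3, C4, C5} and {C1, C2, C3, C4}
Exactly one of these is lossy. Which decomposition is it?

Decomposition 1: common = {C2, C4, C5}, closure = {C1, C2, C3, C4, C5} → lossless.
Decomposition 2: common = {C3, C5}, closure = {C3, C5} → lossy.
Decomposition 3: common = {C1, C3, C4}, closure = {C1, C2, C3, C4} → lossless.

Decomposition 2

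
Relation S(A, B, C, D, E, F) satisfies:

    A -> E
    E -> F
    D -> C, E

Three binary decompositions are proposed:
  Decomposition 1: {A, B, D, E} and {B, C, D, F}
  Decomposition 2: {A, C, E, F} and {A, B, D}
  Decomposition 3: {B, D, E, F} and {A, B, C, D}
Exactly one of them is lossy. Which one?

Decomposition 2

Decomposition 1: common = {B, D}, closure = {B, C, D, E, F} → lossless.
Decomposition 2: common = {A}, closure = {A, E, F} → lossy.
Decomposition 3: common = {B, D}, closure = {B, C, D, E, F} → lossless.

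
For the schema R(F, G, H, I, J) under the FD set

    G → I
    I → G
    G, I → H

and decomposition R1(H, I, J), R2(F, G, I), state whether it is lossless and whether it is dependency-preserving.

lossy but dependency-preserving

Lossless test: (I)⁺ = {G, H, I}, which is a superkey of neither fragment — lossy.
Dependency preservation: G, I → H is not contained in any single fragment, but the restricted closure of its left-hand side across the fragments still reaches the right-hand side; the remaining FDs each lie inside some fragment. All dependencies are preserved.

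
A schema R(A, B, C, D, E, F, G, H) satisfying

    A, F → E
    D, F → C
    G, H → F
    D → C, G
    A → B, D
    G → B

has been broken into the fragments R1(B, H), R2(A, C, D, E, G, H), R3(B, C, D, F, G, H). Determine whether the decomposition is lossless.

Yes

Chase test. Columns are A, B, C, D, E, F, G, H; row i has aⱼ where attribute j ∈ Ri, else bᵢⱼ.
Initial tableau (one row per fragment):
  row 1: b11 a2 b13 b14 b15 b16 b17 a8
  row 2: a1 b22 a3 a4 a5 b26 a7 a8
  row 3: b31 a2 a3 a4 b35 a6 a7 a8
Rows 2 and 3 agree on G, H; apply G, H→F and equate their F entries.
Rows 2 and 3 agree on G; apply G→B and equate their B entries.
Row 2 is now all distinguished symbols — the join is lossless.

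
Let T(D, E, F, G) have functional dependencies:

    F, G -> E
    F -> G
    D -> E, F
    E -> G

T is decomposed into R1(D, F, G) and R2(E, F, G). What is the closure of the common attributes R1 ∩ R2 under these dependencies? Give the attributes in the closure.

R1 ∩ R2 = {F, G}.
F, G → E applies, adding E
Closure: {E, F, G}.

E, F, G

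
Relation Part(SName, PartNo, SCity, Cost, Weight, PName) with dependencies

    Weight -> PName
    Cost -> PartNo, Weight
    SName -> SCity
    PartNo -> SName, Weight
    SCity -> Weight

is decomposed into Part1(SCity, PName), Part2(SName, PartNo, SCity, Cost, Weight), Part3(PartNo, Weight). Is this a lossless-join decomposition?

Yes

Chase test. Columns are SName, PartNo, SCity, Cost, Weight, PName; row i has aⱼ where attribute j ∈ Parti, else bᵢⱼ.
Initial tableau (one row per fragment):
  row 1: b11 b12 a3 b14 b15 a6
  row 2: a1 a2 a3 a4 a5 b26
  row 3: b31 a2 b33 b34 a5 b36
Rows 2 and 3 agree on Weight; apply Weight→PName and equate their PName entries.
Rows 2 and 3 agree on PartNo; apply PartNo→SName, Weight and equate their SName, Weight entries.
Rows 1 and 2 agree on SCity; apply SCity→Weight and equate their Weight entries.
Rows 1 and 2 agree on Weight; apply Weight→PName and equate their PName entries.
Rows 2 and 3 agree on SName; apply SName→SCity and equate their SCity entries.
Row 2 is now all distinguished symbols — the join is lossless.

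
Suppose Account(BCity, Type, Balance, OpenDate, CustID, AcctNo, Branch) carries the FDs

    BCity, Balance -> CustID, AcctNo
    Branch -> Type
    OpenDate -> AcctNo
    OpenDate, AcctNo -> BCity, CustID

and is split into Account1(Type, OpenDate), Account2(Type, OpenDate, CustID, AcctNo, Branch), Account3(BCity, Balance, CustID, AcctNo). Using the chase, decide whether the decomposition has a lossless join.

No

Chase test. Columns are BCity, Type, Balance, OpenDate, CustID, AcctNo, Branch; row i has aⱼ where attribute j ∈ Accounti, else bᵢⱼ.
Initial tableau (one row per fragment):
  row 1: b11 a2 b13 a4 b15 b16 b17
  row 2: b21 a2 b23 a4 a5 a6 a7
  row 3: a1 b32 a3 b34 a5 a6 b37
Rows 1 and 2 agree on OpenDate; apply OpenDate→AcctNo and equate their AcctNo entries.
Rows 1 and 2 agree on OpenDate, AcctNo; apply OpenDate, AcctNo→BCity, CustID and equate their BCity, CustID entries.
No row becomes fully distinguished — the join is lossy.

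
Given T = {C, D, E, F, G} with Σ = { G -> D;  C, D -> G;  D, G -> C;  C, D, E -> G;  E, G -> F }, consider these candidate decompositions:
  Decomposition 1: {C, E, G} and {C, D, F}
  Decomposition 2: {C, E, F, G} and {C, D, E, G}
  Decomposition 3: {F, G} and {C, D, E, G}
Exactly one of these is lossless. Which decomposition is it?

Decomposition 1: common = {C}, closure = {C} → lossy.
Decomposition 2: common = {C, E, G}, closure = {C, D, E, F, G} → lossless.
Decomposition 3: common = {G}, closure = {C, D, G} → lossy.

Decomposition 2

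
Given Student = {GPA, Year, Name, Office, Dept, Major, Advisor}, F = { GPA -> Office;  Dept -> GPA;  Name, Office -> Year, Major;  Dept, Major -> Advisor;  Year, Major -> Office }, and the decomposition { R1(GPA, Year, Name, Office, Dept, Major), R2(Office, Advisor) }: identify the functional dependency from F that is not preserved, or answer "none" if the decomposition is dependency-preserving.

Check Dept, Major → Advisor: no single fragment contains all of {Dept, Major, Advisor}, and the restricted closure of {Dept, Major} across the fragments never reaches {Advisor}.
GPA → Office is preserved.
Dept → GPA is preserved.
Name, Office → Year, Major is preserved.
Year, Major → Office is preserved.

Dept, Major -> Advisor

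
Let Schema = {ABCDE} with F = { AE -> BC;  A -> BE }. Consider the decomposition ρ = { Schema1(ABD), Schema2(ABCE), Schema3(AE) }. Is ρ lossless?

Chase test. Columns are ABCDE; row i has aⱼ where attribute j ∈ Schemai, else bᵢⱼ.
Initial tableau (one row per fragment):
  row 1: a1 a2 b13 a4 b15
  row 2: a1 a2 a3 b24 a5
  row 3: a1 b32 b33 b34 a5
Rows 2 and 3 agree on AE; apply AE→BC and equate their BC entries.
Rows 1 and 2 agree on A; apply A→BE and equate their BE entries.
Rows 1 and 2 agree on AE; apply AE→BC and equate their BC entries.
Row 1 is now all distinguished symbols — the join is lossless.

Yes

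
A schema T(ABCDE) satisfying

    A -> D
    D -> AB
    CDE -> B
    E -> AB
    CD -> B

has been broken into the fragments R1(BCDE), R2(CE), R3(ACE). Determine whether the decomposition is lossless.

Yes

Chase test. Columns are ABCDE; row i has aⱼ where attribute j ∈ Ri, else bᵢⱼ.
Initial tableau (one row per fragment):
  row 1: b11 a2 a3 a4 a5
  row 2: b21 b22 a3 b24 a5
  row 3: a1 b32 a3 b34 a5
Rows 1 and 2 agree on E; apply E→AB and equate their AB entries.
Rows 1 and 3 agree on E; apply E→AB and equate their AB entries.
Rows 1 and 2 agree on A; apply A→D and equate their D entries.
Rows 1 and 3 agree on A; apply A→D and equate their D entries.
Row 1 is now all distinguished symbols — the join is lossless.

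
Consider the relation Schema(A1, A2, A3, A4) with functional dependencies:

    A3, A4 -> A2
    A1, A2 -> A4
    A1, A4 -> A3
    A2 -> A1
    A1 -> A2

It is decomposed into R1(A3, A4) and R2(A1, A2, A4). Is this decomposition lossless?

No

Common attributes: R1 ∩ R2 = {A4}.
No dependency enlarges {A4}, so (A4)⁺ = {A4}.
The closure contains neither all of R1 = {A3, A4} nor all of R2 = {A1, A2, A4}, so the common attributes are not a superkey of either fragment. The join is lossy.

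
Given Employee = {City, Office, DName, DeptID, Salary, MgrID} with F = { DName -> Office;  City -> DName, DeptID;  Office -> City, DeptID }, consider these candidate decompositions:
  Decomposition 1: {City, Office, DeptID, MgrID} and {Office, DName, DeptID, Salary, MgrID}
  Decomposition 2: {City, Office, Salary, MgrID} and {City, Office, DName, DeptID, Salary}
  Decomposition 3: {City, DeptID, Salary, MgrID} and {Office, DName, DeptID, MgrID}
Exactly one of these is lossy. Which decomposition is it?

Decomposition 1: common = {Office, DeptID, MgrID}, closure = {City, Office, DName, DeptID, MgrID} → lossless.
Decomposition 2: common = {City, Office, Salary}, closure = {City, Office, DName, DeptID, Salary} → lossless.
Decomposition 3: common = {DeptID, MgrID}, closure = {DeptID, MgrID} → lossy.

Decomposition 3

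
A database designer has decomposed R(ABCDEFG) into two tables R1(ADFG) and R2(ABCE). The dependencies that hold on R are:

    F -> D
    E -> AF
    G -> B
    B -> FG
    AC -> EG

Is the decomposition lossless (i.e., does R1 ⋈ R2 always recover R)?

No

Common attributes: R1 ∩ R2 = {A}.
No dependency enlarges {A}, so (A)⁺ = {A}.
The closure contains neither all of R1 = {ADFG} nor all of R2 = {ABCE}, so the common attributes are not a superkey of either fragment. The join is lossy.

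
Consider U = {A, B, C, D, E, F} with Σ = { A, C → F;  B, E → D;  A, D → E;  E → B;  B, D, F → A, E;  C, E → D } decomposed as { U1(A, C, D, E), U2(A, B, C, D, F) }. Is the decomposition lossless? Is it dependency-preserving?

lossless but not dependency-preserving

Lossless test: (A, C, D)⁺ = {A, B, C, D, E, F}, which contains all of one fragment — lossless.
Dependency preservation: the restricted closure of {E} across the fragments never reaches {B}, so E → B cannot be enforced without a join — not preserved.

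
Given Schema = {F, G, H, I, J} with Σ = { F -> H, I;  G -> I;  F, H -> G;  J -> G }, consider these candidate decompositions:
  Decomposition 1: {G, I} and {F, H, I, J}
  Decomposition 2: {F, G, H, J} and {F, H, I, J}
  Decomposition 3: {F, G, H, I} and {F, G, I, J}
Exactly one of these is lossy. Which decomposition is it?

Decomposition 1

Decomposition 1: common = {I}, closure = {I} → lossy.
Decomposition 2: common = {F, H, J}, closure = {F, G, H, I, J} → lossless.
Decomposition 3: common = {F, G, I}, closure = {F, G, H, I} → lossless.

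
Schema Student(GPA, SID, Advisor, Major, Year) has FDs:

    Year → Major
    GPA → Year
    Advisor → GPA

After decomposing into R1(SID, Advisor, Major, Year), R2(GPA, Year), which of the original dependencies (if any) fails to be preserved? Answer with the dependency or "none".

Advisor → GPA

Check Advisor → GPA: no single fragment contains all of {GPA, Advisor}, and the restricted closure of {Advisor} across the fragments never reaches {GPA}.
Year → Major is preserved.
GPA → Year is preserved.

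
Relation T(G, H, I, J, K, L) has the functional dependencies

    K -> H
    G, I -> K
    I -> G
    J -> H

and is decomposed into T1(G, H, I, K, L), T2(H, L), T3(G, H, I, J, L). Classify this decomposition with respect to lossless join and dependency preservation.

Lossless test (chase): Rows 1 and 3 agree on G, I; apply G, I→K and equate their K entries. Row 3 is now all distinguished symbols — the join is lossless.
Dependency preservation: every FD's attributes lie within a single fragment, so each can be enforced locally — preserved.

lossless and dependency-preserving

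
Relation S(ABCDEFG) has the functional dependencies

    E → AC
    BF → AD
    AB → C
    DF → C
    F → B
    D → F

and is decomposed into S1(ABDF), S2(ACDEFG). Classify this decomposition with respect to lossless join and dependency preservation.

Lossless test: (ADF)⁺ = {ABCDF}, which contains all of one fragment — lossless.
Dependency preservation: the restricted closure of {AB} across the fragments never reaches {C}, so AB → C cannot be enforced without a join — not preserved.

lossless but not dependency-preserving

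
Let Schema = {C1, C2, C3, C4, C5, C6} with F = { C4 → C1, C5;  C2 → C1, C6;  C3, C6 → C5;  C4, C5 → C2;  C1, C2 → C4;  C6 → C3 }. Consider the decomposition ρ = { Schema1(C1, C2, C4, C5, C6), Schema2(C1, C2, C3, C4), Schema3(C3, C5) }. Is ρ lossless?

Chase test. Columns are C1, C2, C3, C4, C5, C6; row i has aⱼ where attribute j ∈ Schemai, else bᵢⱼ.
Initial tableau (one row per fragment):
  row 1: a1 a2 b13 a4 a5 a6
  row 2: a1 a2 a3 a4 b25 b26
  row 3: b31 b32 a3 b34 a5 b36
Rows 1 and 2 agree on C4; apply C4→C1, C5 and equate their C1, C5 entries.
Rows 1 and 2 agree on C2; apply C2→C1, C6 and equate their C1, C6 entries.
Rows 1 and 2 agree on C6; apply C6→C3 and equate their C3 entries.
Row 1 is now all distinguished symbols — the join is lossless.

Yes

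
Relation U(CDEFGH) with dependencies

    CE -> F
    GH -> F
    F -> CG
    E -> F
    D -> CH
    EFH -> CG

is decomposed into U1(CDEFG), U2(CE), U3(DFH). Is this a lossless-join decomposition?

Chase test. Columns are CDEFGH; row i has aⱼ where attribute j ∈ Ui, else bᵢⱼ.
Initial tableau (one row per fragment):
  row 1: a1 a2 a3 a4 a5 b16
  row 2: a1 b22 a3 b24 b25 b26
  row 3: b31 a2 b33 a4 b35 a6
Rows 1 and 2 agree on CE; apply CE→F and equate their F entries.
Rows 1 and 2 agree on F; apply F→CG and equate their CG entries.
Rows 1 and 3 agree on F; apply F→CG and equate their CG entries.
Rows 1 and 3 agree on D; apply D→CH and equate their CH entries.
Row 1 is now all distinguished symbols — the join is lossless.

Yes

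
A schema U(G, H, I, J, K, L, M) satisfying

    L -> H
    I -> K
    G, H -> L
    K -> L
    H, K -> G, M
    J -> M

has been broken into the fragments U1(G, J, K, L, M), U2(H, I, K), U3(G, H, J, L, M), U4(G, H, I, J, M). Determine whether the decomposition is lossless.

Chase test. Columns are G, H, I, J, K, L, M; row i has aⱼ where attribute j ∈ Ui, else bᵢⱼ.
Initial tableau (one row per fragment):
  row 1: a1 b12 b13 a4 a5 a6 a7
  row 2: b21 a2 a3 b24 a5 b26 b27
  row 3: a1 a2 b33 a4 b35 a6 a7
  row 4: a1 a2 a3 a4 b45 b46 a7
Rows 1 and 3 agree on L; apply L→H and equate their H entries.
Rows 2 and 4 agree on I; apply I→K and equate their K entries.
Rows 1 and 4 agree on G, H; apply G, H→L and equate their L entries.
Rows 1 and 2 agree on K; apply K→L and equate their L entries.
Rows 1 and 2 agree on H, K; apply H, K→G, M and equate their G, M entries.
Row 4 is now all distinguished symbols — the join is lossless.

Yes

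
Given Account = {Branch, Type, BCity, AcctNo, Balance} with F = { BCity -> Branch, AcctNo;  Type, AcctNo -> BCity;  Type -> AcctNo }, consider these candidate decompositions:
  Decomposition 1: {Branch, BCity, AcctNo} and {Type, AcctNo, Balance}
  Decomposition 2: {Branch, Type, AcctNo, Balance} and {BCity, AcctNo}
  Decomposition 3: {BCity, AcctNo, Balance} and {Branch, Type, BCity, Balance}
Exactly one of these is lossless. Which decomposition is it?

Decomposition 1: common = {AcctNo}, closure = {AcctNo} → lossy.
Decomposition 2: common = {AcctNo}, closure = {AcctNo} → lossy.
Decomposition 3: common = {BCity, Balance}, closure = {Branch, BCity, AcctNo, Balance} → lossless.

Decomposition 3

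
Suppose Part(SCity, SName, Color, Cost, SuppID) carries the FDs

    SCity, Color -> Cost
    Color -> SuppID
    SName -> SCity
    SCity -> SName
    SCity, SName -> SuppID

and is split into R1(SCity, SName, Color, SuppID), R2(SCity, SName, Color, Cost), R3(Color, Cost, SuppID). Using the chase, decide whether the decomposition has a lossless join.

Chase test. Columns are SCity, SName, Color, Cost, SuppID; row i has aⱼ where attribute j ∈ Ri, else bᵢⱼ.
Initial tableau (one row per fragment):
  row 1: a1 a2 a3 b14 a5
  row 2: a1 a2 a3 a4 b25
  row 3: b31 b32 a3 a4 a5
Rows 1 and 2 agree on SCity, Color; apply SCity, Color→Cost and equate their Cost entries.
Rows 1 and 2 agree on Color; apply Color→SuppID and equate their SuppID entries.
Row 1 is now all distinguished symbols — the join is lossless.

Yes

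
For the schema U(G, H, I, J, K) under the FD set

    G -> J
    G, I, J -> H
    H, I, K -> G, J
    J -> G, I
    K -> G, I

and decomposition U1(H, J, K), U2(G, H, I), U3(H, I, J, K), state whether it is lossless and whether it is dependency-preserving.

Lossless test (chase): Rows 1 and 3 agree on J; apply J→G, I and equate their G, I entries. No row becomes fully distinguished — the join is lossy.
Dependency preservation: the restricted closure of {G} across the fragments never reaches {J}, so G → J cannot be enforced without a join — not preserved.

lossy and not dependency-preserving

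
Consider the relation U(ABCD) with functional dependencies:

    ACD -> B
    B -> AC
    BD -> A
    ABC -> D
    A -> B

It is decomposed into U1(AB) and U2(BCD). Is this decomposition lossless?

Yes

Common attributes: U1 ∩ U2 = {B}.
Closure of {B}: B → AC applies, adding AC; ABC → D applies, adding D. So (B)⁺ = {ABCD}.
This closure contains every attribute of U1, so U1 ∩ U2 → U1. The join is lossless.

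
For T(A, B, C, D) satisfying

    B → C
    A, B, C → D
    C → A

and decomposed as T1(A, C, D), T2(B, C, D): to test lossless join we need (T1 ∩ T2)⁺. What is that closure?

T1 ∩ T2 = {C, D}.
C → A applies, adding A
Closure: {A, C, D}.

A, C, D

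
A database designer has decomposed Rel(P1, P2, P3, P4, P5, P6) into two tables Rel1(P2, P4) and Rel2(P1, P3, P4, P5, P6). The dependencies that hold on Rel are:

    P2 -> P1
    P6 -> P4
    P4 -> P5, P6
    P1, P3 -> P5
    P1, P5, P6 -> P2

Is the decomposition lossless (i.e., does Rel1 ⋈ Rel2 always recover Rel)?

Common attributes: Rel1 ∩ Rel2 = {P4}.
Closure of {P4}: P4 → P5, P6 applies, adding P5, P6. So (P4)⁺ = {P4, P5, P6}.
The closure contains neither all of Rel1 = {P2, P4} nor all of Rel2 = {P1, P3, P4, P5, P6}, so the common attributes are not a superkey of either fragment. The join is lossy.

No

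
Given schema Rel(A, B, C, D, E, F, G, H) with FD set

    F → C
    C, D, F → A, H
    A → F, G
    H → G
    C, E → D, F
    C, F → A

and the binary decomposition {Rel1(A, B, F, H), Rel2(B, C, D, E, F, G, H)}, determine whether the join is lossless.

Common attributes: Rel1 ∩ Rel2 = {B, F, H}.
Closure of {B, F, H}: F → C applies, adding C; H → G applies, adding G; C, F → A applies, adding A. So (B, F, H)⁺ = {A, B, C, F, G, H}.
This closure contains every attribute of Rel1, so Rel1 ∩ Rel2 → Rel1. The join is lossless.

Yes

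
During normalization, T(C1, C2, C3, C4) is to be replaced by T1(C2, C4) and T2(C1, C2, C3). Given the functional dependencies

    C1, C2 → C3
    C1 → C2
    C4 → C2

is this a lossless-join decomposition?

Common attributes: T1 ∩ T2 = {C2}.
No dependency enlarges {C2}, so (C2)⁺ = {C2}.
The closure contains neither all of T1 = {C2, C4} nor all of T2 = {C1, C2, C3}, so the common attributes are not a superkey of either fragment. The join is lossy.

No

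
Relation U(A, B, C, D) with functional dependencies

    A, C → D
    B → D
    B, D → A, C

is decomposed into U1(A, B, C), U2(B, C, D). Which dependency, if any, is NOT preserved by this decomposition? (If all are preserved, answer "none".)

A, C → D

Check A, C → D: no single fragment contains all of {A, C, D}, and the restricted closure of {A, C} across the fragments never reaches {D}.
B → D is preserved.
B, D → A, C is preserved.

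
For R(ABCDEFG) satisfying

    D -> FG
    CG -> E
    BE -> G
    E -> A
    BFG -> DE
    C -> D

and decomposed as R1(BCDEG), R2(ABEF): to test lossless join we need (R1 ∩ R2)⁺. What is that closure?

ABEG

R1 ∩ R2 = {BE}.
BE → G applies, adding G
E → A applies, adding A
Closure: {ABEG}.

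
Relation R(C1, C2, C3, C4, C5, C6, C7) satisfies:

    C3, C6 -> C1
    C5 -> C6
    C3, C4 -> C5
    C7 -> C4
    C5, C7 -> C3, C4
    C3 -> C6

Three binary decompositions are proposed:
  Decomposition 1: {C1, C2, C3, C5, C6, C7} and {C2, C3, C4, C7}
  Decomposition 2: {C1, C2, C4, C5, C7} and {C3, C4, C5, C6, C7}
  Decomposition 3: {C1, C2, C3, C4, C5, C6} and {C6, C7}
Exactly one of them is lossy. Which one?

Decomposition 3

Decomposition 1: common = {C2, C3, C7}, closure = {C1, C2, C3, C4, C5, C6, C7} → lossless.
Decomposition 2: common = {C4, C5, C7}, closure = {C1, C3, C4, C5, C6, C7} → lossless.
Decomposition 3: common = {C6}, closure = {C6} → lossy.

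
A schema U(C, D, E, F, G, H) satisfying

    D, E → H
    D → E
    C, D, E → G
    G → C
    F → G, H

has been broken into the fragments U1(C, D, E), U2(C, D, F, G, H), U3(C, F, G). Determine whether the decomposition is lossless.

Yes

Chase test. Columns are C, D, E, F, G, H; row i has aⱼ where attribute j ∈ Ui, else bᵢⱼ.
Initial tableau (one row per fragment):
  row 1: a1 a2 a3 b14 b15 b16
  row 2: a1 a2 b23 a4 a5 a6
  row 3: a1 b32 b33 a4 a5 b36
Rows 1 and 2 agree on D; apply D→E and equate their E entries.
Rows 1 and 2 agree on C, D, E; apply C, D, E→G and equate their G entries.
Rows 2 and 3 agree on F; apply F→G, H and equate their G, H entries.
Rows 1 and 2 agree on D, E; apply D, E→H and equate their H entries.
Row 2 is now all distinguished symbols — the join is lossless.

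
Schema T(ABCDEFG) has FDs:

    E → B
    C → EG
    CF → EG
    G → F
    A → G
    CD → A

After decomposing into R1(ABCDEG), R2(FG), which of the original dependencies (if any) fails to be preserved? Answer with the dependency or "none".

E → B lies within R1.
C → EG lies within R1.
CF → EG: restricted closure across fragments reaches EG.
G → F lies within R2.
A → G lies within R1.
CD → A lies within R1.
Every dependency is enforceable on the fragments, so the decomposition is dependency-preserving.

none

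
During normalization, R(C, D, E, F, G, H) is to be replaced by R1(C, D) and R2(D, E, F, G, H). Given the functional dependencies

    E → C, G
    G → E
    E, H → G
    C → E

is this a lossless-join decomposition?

No

Common attributes: R1 ∩ R2 = {D}.
No dependency enlarges {D}, so (D)⁺ = {D}.
The closure contains neither all of R1 = {C, D} nor all of R2 = {D, E, F, G, H}, so the common attributes are not a superkey of either fragment. The join is lossy.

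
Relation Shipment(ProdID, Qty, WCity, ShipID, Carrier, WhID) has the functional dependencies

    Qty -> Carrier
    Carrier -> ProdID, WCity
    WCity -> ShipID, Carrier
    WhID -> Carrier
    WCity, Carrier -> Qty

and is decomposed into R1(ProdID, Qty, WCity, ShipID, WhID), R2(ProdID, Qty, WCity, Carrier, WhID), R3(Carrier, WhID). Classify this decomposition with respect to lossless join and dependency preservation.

lossless and dependency-preserving

Lossless test (chase): Rows 1 and 2 agree on Qty; apply Qty→Carrier and equate their Carrier entries. Rows 1 and 3 agree on Carrier; apply Carrier→ProdID, WCity and equate their ProdID, WCity entries. Rows 1 and 2 agree on WCity; apply WCity→ShipID, Carrier and equate their ShipID, Carrier entries. Rows 1 and 3 agree on WCity; apply WCity→ShipID, Carrier and equate their ShipID, Carrier entries. Rows 1 and 3 agree on WCity, Carrier; apply WCity, Carrier→Qty and equate their Qty entries. Row 1 is now all distinguished symbols — the join is lossless.
Dependency preservation: WCity → ShipID, Carrier is not contained in any single fragment, but the restricted closure of its left-hand side across the fragments still reaches the right-hand side; the remaining FDs each lie inside some fragment. All dependencies are preserved.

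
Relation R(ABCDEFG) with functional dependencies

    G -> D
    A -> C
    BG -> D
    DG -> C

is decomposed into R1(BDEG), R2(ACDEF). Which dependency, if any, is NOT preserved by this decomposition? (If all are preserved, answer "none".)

Check DG → C: no single fragment contains all of {CDG}, and the restricted closure of {DG} across the fragments never reaches {C}.
G → D is preserved.
A → C is preserved.
BG → D is preserved.

DG -> C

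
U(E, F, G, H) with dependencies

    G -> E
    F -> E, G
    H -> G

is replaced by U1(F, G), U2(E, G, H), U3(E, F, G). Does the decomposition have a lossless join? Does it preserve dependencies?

lossy but dependency-preserving

Lossless test (chase): Rows 1 and 2 agree on G; apply G→E and equate their E entries. No row becomes fully distinguished — the join is lossy.
Dependency preservation: every FD's attributes lie within a single fragment, so each can be enforced locally — preserved.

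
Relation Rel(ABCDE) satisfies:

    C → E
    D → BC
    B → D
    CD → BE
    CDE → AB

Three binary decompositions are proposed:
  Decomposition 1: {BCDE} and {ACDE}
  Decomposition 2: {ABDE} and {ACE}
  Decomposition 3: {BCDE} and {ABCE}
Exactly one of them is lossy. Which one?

Decomposition 2

Decomposition 1: common = {CDE}, closure = {ABCDE} → lossless.
Decomposition 2: common = {AE}, closure = {AE} → lossy.
Decomposition 3: common = {BCE}, closure = {ABCDE} → lossless.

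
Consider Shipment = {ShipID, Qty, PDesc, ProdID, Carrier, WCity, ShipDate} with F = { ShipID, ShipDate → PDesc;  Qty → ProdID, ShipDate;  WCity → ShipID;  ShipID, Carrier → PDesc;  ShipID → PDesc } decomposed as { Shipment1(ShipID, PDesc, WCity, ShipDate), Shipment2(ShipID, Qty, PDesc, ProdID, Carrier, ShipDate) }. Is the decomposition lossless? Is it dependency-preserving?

Lossless test: (ShipID, PDesc, ShipDate)⁺ = {ShipID, PDesc, ShipDate}, which is a superkey of neither fragment — lossy.
Dependency preservation: every FD's attributes lie within a single fragment, so each can be enforced locally — preserved.

lossy but dependency-preserving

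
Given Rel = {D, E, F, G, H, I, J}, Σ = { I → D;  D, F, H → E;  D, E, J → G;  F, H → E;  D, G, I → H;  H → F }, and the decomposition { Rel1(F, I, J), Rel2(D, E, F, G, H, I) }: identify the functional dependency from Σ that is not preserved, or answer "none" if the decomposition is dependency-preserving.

Check D, E, J → G: no single fragment contains all of {D, E, G, J}, and the restricted closure of {D, E, J} across the fragments never reaches {G}.
I → D is preserved.
D, F, H → E is preserved.
F, H → E is preserved.
D, G, I → H is preserved.
H → F is preserved.

D, E, J → G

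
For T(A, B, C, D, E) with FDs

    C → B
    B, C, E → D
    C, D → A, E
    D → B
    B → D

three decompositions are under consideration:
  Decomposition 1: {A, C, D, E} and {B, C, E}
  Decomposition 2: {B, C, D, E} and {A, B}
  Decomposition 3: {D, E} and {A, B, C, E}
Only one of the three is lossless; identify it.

Decomposition 1: common = {C, E}, closure = {A, B, C, D, E} → lossless.
Decomposition 2: common = {B}, closure = {B, D} → lossy.
Decomposition 3: common = {E}, closure = {E} → lossy.

Decomposition 1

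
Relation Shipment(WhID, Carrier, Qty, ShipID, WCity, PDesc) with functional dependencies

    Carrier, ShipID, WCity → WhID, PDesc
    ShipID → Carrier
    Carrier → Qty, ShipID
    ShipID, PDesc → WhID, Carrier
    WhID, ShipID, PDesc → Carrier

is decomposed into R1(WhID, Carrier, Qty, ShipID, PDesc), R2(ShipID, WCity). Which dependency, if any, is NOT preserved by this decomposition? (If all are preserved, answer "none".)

Carrier, ShipID, WCity → WhID, PDesc

Check Carrier, ShipID, WCity → WhID, PDesc: no single fragment contains all of {WhID, Carrier, ShipID, WCity, PDesc}, and the restricted closure of {Carrier, ShipID, WCity} across the fragments never reaches {WhID, PDesc}.
ShipID → Carrier is preserved.
Carrier → Qty, ShipID is preserved.
ShipID, PDesc → WhID, Carrier is preserved.
WhID, ShipID, PDesc → Carrier is preserved.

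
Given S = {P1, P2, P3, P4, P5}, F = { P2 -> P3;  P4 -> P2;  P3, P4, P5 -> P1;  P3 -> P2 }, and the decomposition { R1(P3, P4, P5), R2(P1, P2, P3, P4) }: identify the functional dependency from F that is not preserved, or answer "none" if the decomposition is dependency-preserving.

Check P3, P4, P5 → P1: no single fragment contains all of {P1, P3, P4, P5}, and the restricted closure of {P3, P4, P5} across the fragments never reaches {P1}.
P2 → P3 is preserved.
P4 → P2 is preserved.
P3 → P2 is preserved.

P3, P4, P5 -> P1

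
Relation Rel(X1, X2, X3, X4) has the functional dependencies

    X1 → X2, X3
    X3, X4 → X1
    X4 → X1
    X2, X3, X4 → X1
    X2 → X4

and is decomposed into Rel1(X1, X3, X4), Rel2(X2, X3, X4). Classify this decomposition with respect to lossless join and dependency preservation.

lossless and dependency-preserving

Lossless test: (X3, X4)⁺ = {X1, X2, X3, X4}, which contains all of one fragment — lossless.
Dependency preservation: X1 → X2, X3; X2, X3, X4 → X1 are not contained in any single fragment, but the restricted closure of each left-hand side across the fragments still reaches the right-hand side; the remaining FDs each lie inside some fragment. All dependencies are preserved.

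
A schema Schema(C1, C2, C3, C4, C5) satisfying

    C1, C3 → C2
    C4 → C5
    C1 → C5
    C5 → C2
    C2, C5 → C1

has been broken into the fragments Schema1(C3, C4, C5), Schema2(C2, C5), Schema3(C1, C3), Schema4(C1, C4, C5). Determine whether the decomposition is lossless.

Chase test. Columns are C1, C2, C3, C4, C5; row i has aⱼ where attribute j ∈ Schemai, else bᵢⱼ.
Initial tableau (one row per fragment):
  row 1: b11 b12 a3 a4 a5
  row 2: b21 a2 b23 b24 a5
  row 3: a1 b32 a3 b34 b35
  row 4: a1 b42 b43 a4 a5
Rows 3 and 4 agree on C1; apply C1→C5 and equate their C5 entries.
Rows 1 and 2 agree on C5; apply C5→C2 and equate their C2 entries.
Rows 1 and 3 agree on C5; apply C5→C2 and equate their C2 entries.
Rows 1 and 4 agree on C5; apply C5→C2 and equate their C2 entries.
Rows 1 and 2 agree on C2, C5; apply C2, C5→C1 and equate their C1 entries.
Rows 1 and 3 agree on C2, C5; apply C2, C5→C1 and equate their C1 entries.
Row 1 is now all distinguished symbols — the join is lossless.

Yes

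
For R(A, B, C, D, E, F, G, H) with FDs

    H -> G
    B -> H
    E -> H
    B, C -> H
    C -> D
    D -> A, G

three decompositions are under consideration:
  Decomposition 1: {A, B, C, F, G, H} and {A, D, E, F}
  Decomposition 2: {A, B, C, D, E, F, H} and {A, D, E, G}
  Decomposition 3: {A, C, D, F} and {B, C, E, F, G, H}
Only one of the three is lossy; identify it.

Decomposition 1

Decomposition 1: common = {A, F}, closure = {A, F} → lossy.
Decomposition 2: common = {A, D, E}, closure = {A, D, E, G, H} → lossless.
Decomposition 3: common = {C, F}, closure = {A, C, D, F, G} → lossless.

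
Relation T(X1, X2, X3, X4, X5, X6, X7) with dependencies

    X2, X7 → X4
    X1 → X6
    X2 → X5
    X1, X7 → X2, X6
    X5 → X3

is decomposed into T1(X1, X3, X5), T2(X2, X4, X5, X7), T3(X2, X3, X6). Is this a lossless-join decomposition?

No

Chase test. Columns are X1, X2, X3, X4, X5, X6, X7; row i has aⱼ where attribute j ∈ Ti, else bᵢⱼ.
Initial tableau (one row per fragment):
  row 1: a1 b12 a3 b14 a5 b16 b17
  row 2: b21 a2 b23 a4 a5 b26 a7
  row 3: b31 a2 a3 b34 b35 a6 b37
Rows 2 and 3 agree on X2; apply X2→X5 and equate their X5 entries.
Rows 1 and 2 agree on X5; apply X5→X3 and equate their X3 entries.
No row becomes fully distinguished — the join is lossy.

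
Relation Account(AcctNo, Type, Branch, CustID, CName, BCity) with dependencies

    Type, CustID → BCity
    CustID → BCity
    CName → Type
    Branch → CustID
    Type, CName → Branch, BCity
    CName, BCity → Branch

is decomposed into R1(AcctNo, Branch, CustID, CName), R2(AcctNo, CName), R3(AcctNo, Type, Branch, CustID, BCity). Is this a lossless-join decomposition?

Chase test. Columns are AcctNo, Type, Branch, CustID, CName, BCity; row i has aⱼ where attribute j ∈ Ri, else bᵢⱼ.
Initial tableau (one row per fragment):
  row 1: a1 b12 a3 a4 a5 b16
  row 2: a1 b22 b23 b24 a5 b26
  row 3: a1 a2 a3 a4 b35 a6
Rows 1 and 3 agree on CustID; apply CustID→BCity and equate their BCity entries.
Rows 1 and 2 agree on CName; apply CName→Type and equate their Type entries.
Rows 1 and 2 agree on Type, CName; apply Type, CName→Branch, BCity and equate their Branch, BCity entries.
Rows 1 and 2 agree on Branch; apply Branch→CustID and equate their CustID entries.
No row becomes fully distinguished — the join is lossy.

No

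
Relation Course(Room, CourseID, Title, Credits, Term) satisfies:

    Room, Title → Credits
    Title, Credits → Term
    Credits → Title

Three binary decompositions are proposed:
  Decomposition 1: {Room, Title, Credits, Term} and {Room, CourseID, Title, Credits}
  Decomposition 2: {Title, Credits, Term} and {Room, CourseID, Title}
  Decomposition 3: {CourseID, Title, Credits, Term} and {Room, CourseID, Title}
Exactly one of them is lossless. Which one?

Decomposition 1: common = {Room, Title, Credits}, closure = {Room, Title, Credits, Term} → lossless.
Decomposition 2: common = {Title}, closure = {Title} → lossy.
Decomposition 3: common = {CourseID, Title}, closure = {CourseID, Title} → lossy.

Decomposition 1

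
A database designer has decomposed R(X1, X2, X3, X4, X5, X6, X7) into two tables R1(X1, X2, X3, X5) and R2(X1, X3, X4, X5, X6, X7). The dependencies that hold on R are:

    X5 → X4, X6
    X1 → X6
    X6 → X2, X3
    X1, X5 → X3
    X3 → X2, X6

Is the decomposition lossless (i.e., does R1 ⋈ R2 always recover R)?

Yes

Common attributes: R1 ∩ R2 = {X1, X3, X5}.
Closure of {X1, X3, X5}: X5 → X4, X6 applies, adding X4, X6; X6 → X2, X3 applies, adding X2. So (X1, X3, X5)⁺ = {X1, X2, X3, X4, X5, X6}.
This closure contains every attribute of R1, so R1 ∩ R2 → R1. The join is lossless.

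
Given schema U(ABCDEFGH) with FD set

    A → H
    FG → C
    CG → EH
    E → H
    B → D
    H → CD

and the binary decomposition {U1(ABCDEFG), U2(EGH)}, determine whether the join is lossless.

Yes

Common attributes: U1 ∩ U2 = {EG}.
Closure of {EG}: E → H applies, adding H; H → CD applies, adding CD. So (EG)⁺ = {CDEGH}.
This closure contains every attribute of U2, so U1 ∩ U2 → U2. The join is lossless.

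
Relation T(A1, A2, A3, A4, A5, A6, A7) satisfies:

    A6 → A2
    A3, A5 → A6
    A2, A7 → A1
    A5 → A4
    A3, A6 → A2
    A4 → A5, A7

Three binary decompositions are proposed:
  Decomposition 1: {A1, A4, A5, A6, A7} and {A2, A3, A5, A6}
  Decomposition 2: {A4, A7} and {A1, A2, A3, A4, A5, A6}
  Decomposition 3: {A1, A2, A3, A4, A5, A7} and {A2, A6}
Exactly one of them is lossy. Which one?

Decomposition 3

Decomposition 1: common = {A5, A6}, closure = {A1, A2, A4, A5, A6, A7} → lossless.
Decomposition 2: common = {A4}, closure = {A4, A5, A7} → lossless.
Decomposition 3: common = {A2}, closure = {A2} → lossy.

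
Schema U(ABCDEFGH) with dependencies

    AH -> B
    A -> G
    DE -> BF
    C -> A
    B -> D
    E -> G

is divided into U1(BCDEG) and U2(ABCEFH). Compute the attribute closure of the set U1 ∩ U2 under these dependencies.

U1 ∩ U2 = {BCE}.
C → A applies, adding A
B → D applies, adding D
E → G applies, adding G
DE → BF applies, adding F
Closure: {ABCDEFG}.

ABCDEFG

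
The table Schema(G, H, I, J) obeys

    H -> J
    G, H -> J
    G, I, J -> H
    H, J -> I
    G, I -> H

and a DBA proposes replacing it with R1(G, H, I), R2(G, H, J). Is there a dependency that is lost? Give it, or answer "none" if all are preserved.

none

H → J lies within R2.
G, H → J lies within R2.
G, I, J → H: restricted closure across fragments reaches H.
H, J → I: restricted closure across fragments reaches I.
G, I → H lies within R1.
Every dependency is enforceable on the fragments, so the decomposition is dependency-preserving.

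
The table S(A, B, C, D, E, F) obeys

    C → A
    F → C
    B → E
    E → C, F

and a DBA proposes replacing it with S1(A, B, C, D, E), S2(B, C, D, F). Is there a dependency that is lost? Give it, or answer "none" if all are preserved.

E → C, F

Check E → C, F: no single fragment contains all of {C, E, F}, and the restricted closure of {E} across the fragments never reaches {C, F}.
C → A is preserved.
F → C is preserved.
B → E is preserved.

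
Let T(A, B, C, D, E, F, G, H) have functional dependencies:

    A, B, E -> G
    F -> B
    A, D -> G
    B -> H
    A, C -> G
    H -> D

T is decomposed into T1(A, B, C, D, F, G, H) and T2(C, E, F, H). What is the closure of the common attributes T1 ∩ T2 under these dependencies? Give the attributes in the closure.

T1 ∩ T2 = {C, F, H}.
F → B applies, adding B
H → D applies, adding D
Closure: {B, C, D, F, H}.

B, C, D, F, H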